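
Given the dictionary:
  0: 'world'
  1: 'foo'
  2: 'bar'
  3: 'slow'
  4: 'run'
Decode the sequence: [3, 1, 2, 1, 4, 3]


Look up each index in the dictionary:
  3 -> 'slow'
  1 -> 'foo'
  2 -> 'bar'
  1 -> 'foo'
  4 -> 'run'
  3 -> 'slow'

Decoded: "slow foo bar foo run slow"


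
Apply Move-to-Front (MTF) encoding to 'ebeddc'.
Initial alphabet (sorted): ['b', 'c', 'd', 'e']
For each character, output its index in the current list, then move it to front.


MTF encoding:
'e': index 3 in ['b', 'c', 'd', 'e'] -> ['e', 'b', 'c', 'd']
'b': index 1 in ['e', 'b', 'c', 'd'] -> ['b', 'e', 'c', 'd']
'e': index 1 in ['b', 'e', 'c', 'd'] -> ['e', 'b', 'c', 'd']
'd': index 3 in ['e', 'b', 'c', 'd'] -> ['d', 'e', 'b', 'c']
'd': index 0 in ['d', 'e', 'b', 'c'] -> ['d', 'e', 'b', 'c']
'c': index 3 in ['d', 'e', 'b', 'c'] -> ['c', 'd', 'e', 'b']


Output: [3, 1, 1, 3, 0, 3]


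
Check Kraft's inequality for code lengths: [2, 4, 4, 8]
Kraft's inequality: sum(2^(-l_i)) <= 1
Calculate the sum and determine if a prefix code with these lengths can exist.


Sum = 2^(-2) + 2^(-4) + 2^(-4) + 2^(-8)
    = 0.25 + 0.0625 + 0.0625 + 0.00390625
    = 97/256 = 0.37890625
Since 0.37890625 <= 1, Kraft's inequality IS satisfied.
A prefix code with these lengths CAN exist.

Kraft sum = 0.37890625. Satisfied.


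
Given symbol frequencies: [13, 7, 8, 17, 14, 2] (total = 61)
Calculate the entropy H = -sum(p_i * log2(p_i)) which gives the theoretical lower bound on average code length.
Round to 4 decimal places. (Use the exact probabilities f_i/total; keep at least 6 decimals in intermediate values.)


Per-symbol terms -p_i * log2(p_i) with p_i = f_i/61:
  p = 13/61 = 0.213115: log2(p) = -2.230298, -p*log2(p) = 0.475309
  p = 7/61 = 0.114754: log2(p) = -3.123382, -p*log2(p) = 0.358421
  p = 8/61 = 0.131148: log2(p) = -2.930737, -p*log2(p) = 0.384359
  p = 17/61 = 0.278689: log2(p) = -1.843274, -p*log2(p) = 0.513699
  p = 14/61 = 0.229508: log2(p) = -2.123382, -p*log2(p) = 0.487334
  p = 2/61 = 0.032787: log2(p) = -4.930737, -p*log2(p) = 0.161664
H = 0.475309 + 0.358421 + 0.384359 + 0.513699 + 0.487334 + 0.161664 = 2.380786

H = 2.3808 bits/symbol


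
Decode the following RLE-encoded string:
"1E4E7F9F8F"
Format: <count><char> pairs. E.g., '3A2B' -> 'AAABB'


Expanding each <count><char> pair:
  1E -> 'E'
  4E -> 'EEEE'
  7F -> 'FFFFFFF'
  9F -> 'FFFFFFFFF'
  8F -> 'FFFFFFFF'

Decoded = EEEEEFFFFFFFFFFFFFFFFFFFFFFFF


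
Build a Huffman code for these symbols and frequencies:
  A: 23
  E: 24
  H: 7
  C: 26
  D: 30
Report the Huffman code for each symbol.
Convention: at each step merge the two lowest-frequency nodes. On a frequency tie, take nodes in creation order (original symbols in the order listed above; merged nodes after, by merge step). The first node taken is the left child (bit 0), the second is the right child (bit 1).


Huffman tree construction:
Step 1: Merge H(7) + A(23) = 30
Step 2: Merge E(24) + C(26) = 50
Step 3: Merge D(30) + (H+A)(30) = 60
Step 4: Merge (E+C)(50) + (D+(H+A))(60) = 110
Read each symbol's code off the tree from the root (left child = 0, right child = 1).

Codes:
  A: 111 (length 3)
  E: 00 (length 2)
  H: 110 (length 3)
  C: 01 (length 2)
  D: 10 (length 2)
Average code length: 250/110 = 2.2727 bits/symbol


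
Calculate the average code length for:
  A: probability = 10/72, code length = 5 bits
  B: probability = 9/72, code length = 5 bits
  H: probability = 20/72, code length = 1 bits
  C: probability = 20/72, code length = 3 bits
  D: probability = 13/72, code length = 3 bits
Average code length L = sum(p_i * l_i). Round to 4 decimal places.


Weighted contributions p_i * l_i:
  A: (10/72) * 5 = 50/72
  B: (9/72) * 5 = 45/72
  H: (20/72) * 1 = 20/72
  C: (20/72) * 3 = 60/72
  D: (13/72) * 3 = 39/72
Sum = (50 + 45 + 20 + 60 + 39)/72 = 214/72

L = 214/72 = 2.9722 bits/symbol


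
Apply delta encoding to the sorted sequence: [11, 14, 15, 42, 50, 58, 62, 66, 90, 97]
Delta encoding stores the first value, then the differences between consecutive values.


First value: 11
Deltas:
  14 - 11 = 3
  15 - 14 = 1
  42 - 15 = 27
  50 - 42 = 8
  58 - 50 = 8
  62 - 58 = 4
  66 - 62 = 4
  90 - 66 = 24
  97 - 90 = 7


Delta encoded: [11, 3, 1, 27, 8, 8, 4, 4, 24, 7]


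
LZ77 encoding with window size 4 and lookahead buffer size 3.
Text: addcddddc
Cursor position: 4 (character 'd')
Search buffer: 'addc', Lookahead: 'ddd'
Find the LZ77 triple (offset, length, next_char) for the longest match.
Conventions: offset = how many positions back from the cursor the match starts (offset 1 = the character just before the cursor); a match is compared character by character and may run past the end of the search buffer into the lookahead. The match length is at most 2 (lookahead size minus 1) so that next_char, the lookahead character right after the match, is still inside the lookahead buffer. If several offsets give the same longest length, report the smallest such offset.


Try each offset into the search buffer:
  offset=1 (pos 3, char 'c'): match length 0
  offset=2 (pos 2, char 'd'): match length 1
  offset=3 (pos 1, char 'd'): match length 2
  offset=4 (pos 0, char 'a'): match length 0
Longest match has length 2 at offset 3.
next_char = character at position 4 + 2 = 6 -> 'd'

Best match: offset=3, length=2 (matching 'dd' starting at position 1)
LZ77 triple: (3, 2, 'd')


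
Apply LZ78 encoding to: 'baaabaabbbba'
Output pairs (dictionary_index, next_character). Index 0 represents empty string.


LZ78 encoding steps:
Dictionary: {0: ''}
Step 1: w='' (idx 0), next='b' -> output (0, 'b'), add 'b' as idx 1
Step 2: w='' (idx 0), next='a' -> output (0, 'a'), add 'a' as idx 2
Step 3: w='a' (idx 2), next='a' -> output (2, 'a'), add 'aa' as idx 3
Step 4: w='b' (idx 1), next='a' -> output (1, 'a'), add 'ba' as idx 4
Step 5: w='a' (idx 2), next='b' -> output (2, 'b'), add 'ab' as idx 5
Step 6: w='b' (idx 1), next='b' -> output (1, 'b'), add 'bb' as idx 6
Step 7: w='ba' (idx 4), end of input -> output (4, '')


Encoded: [(0, 'b'), (0, 'a'), (2, 'a'), (1, 'a'), (2, 'b'), (1, 'b'), (4, '')]


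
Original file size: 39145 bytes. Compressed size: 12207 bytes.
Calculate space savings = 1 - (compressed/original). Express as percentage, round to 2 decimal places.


ratio = compressed/original = 12207/39145 = 0.311841
savings = 1 - ratio = 1 - 0.311841 = 0.688159
as a percentage: 0.688159 * 100 = 68.82%

Space savings = 1 - 12207/39145 = 68.82%


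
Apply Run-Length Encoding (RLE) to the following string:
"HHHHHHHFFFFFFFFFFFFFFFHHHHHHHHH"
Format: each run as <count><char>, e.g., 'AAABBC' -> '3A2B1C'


Scanning runs left to right:
  i=0: run of 'H' x 7 -> '7H'
  i=7: run of 'F' x 15 -> '15F'
  i=22: run of 'H' x 9 -> '9H'

RLE = 7H15F9H


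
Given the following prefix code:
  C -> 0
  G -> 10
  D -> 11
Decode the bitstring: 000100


Decoding step by step:
Bits 0 -> C
Bits 0 -> C
Bits 0 -> C
Bits 10 -> G
Bits 0 -> C


Decoded message: CCCGC


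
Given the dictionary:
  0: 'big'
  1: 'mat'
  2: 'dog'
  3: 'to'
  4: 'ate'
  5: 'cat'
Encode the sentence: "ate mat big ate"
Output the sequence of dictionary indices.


Look up each word in the dictionary:
  'ate' -> 4
  'mat' -> 1
  'big' -> 0
  'ate' -> 4

Encoded: [4, 1, 0, 4]


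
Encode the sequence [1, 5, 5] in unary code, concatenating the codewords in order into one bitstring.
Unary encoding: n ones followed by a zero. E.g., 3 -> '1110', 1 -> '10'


Encode each number as n ones followed by a terminating 0:
  1 -> 10 (2 bits)
  5 -> 111110 (6 bits)
  5 -> 111110 (6 bits)
Total length = 2 + 6 + 6 = 14 bits.

Unary([1, 5, 5]) = 10111110111110 (14 bits)


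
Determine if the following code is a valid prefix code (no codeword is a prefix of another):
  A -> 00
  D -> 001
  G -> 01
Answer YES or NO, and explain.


Checking each pair (does one codeword prefix another?):
  A='00' vs D='001': prefix -- VIOLATION

NO -- this is NOT a valid prefix code. A (00) is a prefix of D (001).


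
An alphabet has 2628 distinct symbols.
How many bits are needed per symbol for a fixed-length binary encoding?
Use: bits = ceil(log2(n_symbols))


log2(2628) = 11.3597
Bracket: 2^11 = 2048 < 2628 <= 2^12 = 4096
So ceil(log2(2628)) = 12

bits = ceil(log2(2628)) = ceil(11.3597) = 12 bits


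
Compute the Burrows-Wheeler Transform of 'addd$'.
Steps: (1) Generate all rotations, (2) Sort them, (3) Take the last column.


Rotations (sorted):
  0: $addd -> last char: d
  1: addd$ -> last char: $
  2: d$add -> last char: d
  3: dd$ad -> last char: d
  4: ddd$a -> last char: a


BWT = d$dda


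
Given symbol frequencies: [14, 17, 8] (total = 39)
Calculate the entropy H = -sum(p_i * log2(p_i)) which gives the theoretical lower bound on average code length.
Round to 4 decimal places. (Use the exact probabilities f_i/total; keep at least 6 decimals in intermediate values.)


Per-symbol terms -p_i * log2(p_i) with p_i = f_i/39:
  p = 14/39 = 0.358974: log2(p) = -1.478047, -p*log2(p) = 0.530581
  p = 17/39 = 0.435897: log2(p) = -1.197939, -p*log2(p) = 0.522179
  p = 8/39 = 0.205128: log2(p) = -2.285402, -p*log2(p) = 0.468800
H = 0.530581 + 0.522179 + 0.468800 = 1.521560

H = 1.5216 bits/symbol


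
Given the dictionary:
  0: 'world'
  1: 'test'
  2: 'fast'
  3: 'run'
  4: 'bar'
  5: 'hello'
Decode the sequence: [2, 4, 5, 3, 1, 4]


Look up each index in the dictionary:
  2 -> 'fast'
  4 -> 'bar'
  5 -> 'hello'
  3 -> 'run'
  1 -> 'test'
  4 -> 'bar'

Decoded: "fast bar hello run test bar"


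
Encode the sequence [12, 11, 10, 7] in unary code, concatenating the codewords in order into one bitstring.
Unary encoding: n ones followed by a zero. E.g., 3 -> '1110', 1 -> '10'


Encode each number as n ones followed by a terminating 0:
  12 -> 1111111111110 (13 bits)
  11 -> 111111111110 (12 bits)
  10 -> 11111111110 (11 bits)
  7 -> 11111110 (8 bits)
Total length = 13 + 12 + 11 + 8 = 44 bits.

Unary([12, 11, 10, 7]) = 11111111111101111111111101111111111011111110 (44 bits)


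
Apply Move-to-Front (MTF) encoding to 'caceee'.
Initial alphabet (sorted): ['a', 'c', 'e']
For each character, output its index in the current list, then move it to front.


MTF encoding:
'c': index 1 in ['a', 'c', 'e'] -> ['c', 'a', 'e']
'a': index 1 in ['c', 'a', 'e'] -> ['a', 'c', 'e']
'c': index 1 in ['a', 'c', 'e'] -> ['c', 'a', 'e']
'e': index 2 in ['c', 'a', 'e'] -> ['e', 'c', 'a']
'e': index 0 in ['e', 'c', 'a'] -> ['e', 'c', 'a']
'e': index 0 in ['e', 'c', 'a'] -> ['e', 'c', 'a']


Output: [1, 1, 1, 2, 0, 0]


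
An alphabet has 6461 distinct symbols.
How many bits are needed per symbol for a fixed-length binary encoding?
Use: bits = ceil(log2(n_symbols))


log2(6461) = 12.6575
Bracket: 2^12 = 4096 < 6461 <= 2^13 = 8192
So ceil(log2(6461)) = 13

bits = ceil(log2(6461)) = ceil(12.6575) = 13 bits


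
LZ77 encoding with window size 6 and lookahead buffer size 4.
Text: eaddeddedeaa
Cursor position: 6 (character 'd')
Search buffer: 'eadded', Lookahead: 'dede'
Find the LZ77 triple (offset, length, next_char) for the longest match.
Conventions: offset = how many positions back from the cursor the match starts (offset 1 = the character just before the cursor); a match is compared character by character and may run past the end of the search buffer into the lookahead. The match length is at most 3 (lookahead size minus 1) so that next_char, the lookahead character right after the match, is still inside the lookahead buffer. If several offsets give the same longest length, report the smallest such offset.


Try each offset into the search buffer:
  offset=1 (pos 5, char 'd'): match length 1
  offset=2 (pos 4, char 'e'): match length 0
  offset=3 (pos 3, char 'd'): match length 3
  offset=4 (pos 2, char 'd'): match length 1
  offset=5 (pos 1, char 'a'): match length 0
  offset=6 (pos 0, char 'e'): match length 0
Longest match has length 3 at offset 3.
next_char = character at position 6 + 3 = 9 -> 'e'

Best match: offset=3, length=3 (matching 'ded' starting at position 3)
LZ77 triple: (3, 3, 'e')


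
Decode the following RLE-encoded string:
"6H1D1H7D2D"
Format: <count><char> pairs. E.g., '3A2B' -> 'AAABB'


Expanding each <count><char> pair:
  6H -> 'HHHHHH'
  1D -> 'D'
  1H -> 'H'
  7D -> 'DDDDDDD'
  2D -> 'DD'

Decoded = HHHHHHDHDDDDDDDDD


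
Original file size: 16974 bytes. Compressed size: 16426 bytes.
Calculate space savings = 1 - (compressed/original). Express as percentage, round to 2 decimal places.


ratio = compressed/original = 16426/16974 = 0.967715
savings = 1 - ratio = 1 - 0.967715 = 0.032285
as a percentage: 0.032285 * 100 = 3.23%

Space savings = 1 - 16426/16974 = 3.23%


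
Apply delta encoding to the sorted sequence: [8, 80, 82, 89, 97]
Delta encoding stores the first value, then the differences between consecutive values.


First value: 8
Deltas:
  80 - 8 = 72
  82 - 80 = 2
  89 - 82 = 7
  97 - 89 = 8


Delta encoded: [8, 72, 2, 7, 8]


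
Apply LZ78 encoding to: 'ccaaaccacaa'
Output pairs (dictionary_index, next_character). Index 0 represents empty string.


LZ78 encoding steps:
Dictionary: {0: ''}
Step 1: w='' (idx 0), next='c' -> output (0, 'c'), add 'c' as idx 1
Step 2: w='c' (idx 1), next='a' -> output (1, 'a'), add 'ca' as idx 2
Step 3: w='' (idx 0), next='a' -> output (0, 'a'), add 'a' as idx 3
Step 4: w='a' (idx 3), next='c' -> output (3, 'c'), add 'ac' as idx 4
Step 5: w='ca' (idx 2), next='c' -> output (2, 'c'), add 'cac' as idx 5
Step 6: w='a' (idx 3), next='a' -> output (3, 'a'), add 'aa' as idx 6


Encoded: [(0, 'c'), (1, 'a'), (0, 'a'), (3, 'c'), (2, 'c'), (3, 'a')]


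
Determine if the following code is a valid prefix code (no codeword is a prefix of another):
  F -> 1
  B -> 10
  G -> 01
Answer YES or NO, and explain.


Checking each pair (does one codeword prefix another?):
  F='1' vs B='10': prefix -- VIOLATION

NO -- this is NOT a valid prefix code. F (1) is a prefix of B (10).


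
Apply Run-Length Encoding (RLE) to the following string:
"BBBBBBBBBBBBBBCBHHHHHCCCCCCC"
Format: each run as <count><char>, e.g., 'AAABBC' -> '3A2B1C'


Scanning runs left to right:
  i=0: run of 'B' x 14 -> '14B'
  i=14: run of 'C' x 1 -> '1C'
  i=15: run of 'B' x 1 -> '1B'
  i=16: run of 'H' x 5 -> '5H'
  i=21: run of 'C' x 7 -> '7C'

RLE = 14B1C1B5H7C


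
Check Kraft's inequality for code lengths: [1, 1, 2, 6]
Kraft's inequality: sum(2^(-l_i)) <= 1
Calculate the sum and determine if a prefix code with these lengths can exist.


Sum = 2^(-1) + 2^(-1) + 2^(-2) + 2^(-6)
    = 0.5 + 0.5 + 0.25 + 0.015625
    = 81/64 = 1.265625
Since 1.265625 > 1, Kraft's inequality is NOT satisfied.
A prefix code with these lengths CANNOT exist.

Kraft sum = 1.265625. Not satisfied.


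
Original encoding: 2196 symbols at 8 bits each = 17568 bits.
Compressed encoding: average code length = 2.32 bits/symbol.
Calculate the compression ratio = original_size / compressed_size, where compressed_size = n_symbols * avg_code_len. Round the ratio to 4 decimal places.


original_size = n_symbols * orig_bits = 2196 * 8 = 17568 bits
compressed_size = n_symbols * avg_code_len = 2196 * 2.32 = 5094.72 bits
ratio = original_size / compressed_size = 17568 / 5094.72 = 3.4483

Compression ratio = 3.4483


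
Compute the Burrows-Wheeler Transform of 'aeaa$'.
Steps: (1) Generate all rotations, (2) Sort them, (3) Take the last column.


Rotations (sorted):
  0: $aeaa -> last char: a
  1: a$aea -> last char: a
  2: aa$ae -> last char: e
  3: aeaa$ -> last char: $
  4: eaa$a -> last char: a


BWT = aae$a


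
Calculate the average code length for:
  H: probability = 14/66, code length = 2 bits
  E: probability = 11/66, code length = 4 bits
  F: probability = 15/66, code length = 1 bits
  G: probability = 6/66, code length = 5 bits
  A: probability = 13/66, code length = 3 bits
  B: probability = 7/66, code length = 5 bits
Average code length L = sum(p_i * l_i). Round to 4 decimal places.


Weighted contributions p_i * l_i:
  H: (14/66) * 2 = 28/66
  E: (11/66) * 4 = 44/66
  F: (15/66) * 1 = 15/66
  G: (6/66) * 5 = 30/66
  A: (13/66) * 3 = 39/66
  B: (7/66) * 5 = 35/66
Sum = (28 + 44 + 15 + 30 + 39 + 35)/66 = 191/66

L = 191/66 = 2.8939 bits/symbol


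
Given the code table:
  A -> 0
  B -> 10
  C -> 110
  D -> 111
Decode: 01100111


Decoding:
0 -> A
110 -> C
0 -> A
111 -> D


Result: ACAD


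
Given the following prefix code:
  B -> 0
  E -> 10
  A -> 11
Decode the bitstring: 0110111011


Decoding step by step:
Bits 0 -> B
Bits 11 -> A
Bits 0 -> B
Bits 11 -> A
Bits 10 -> E
Bits 11 -> A


Decoded message: BABAEA


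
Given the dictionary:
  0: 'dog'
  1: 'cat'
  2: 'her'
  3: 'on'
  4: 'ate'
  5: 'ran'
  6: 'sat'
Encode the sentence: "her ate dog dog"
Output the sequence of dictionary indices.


Look up each word in the dictionary:
  'her' -> 2
  'ate' -> 4
  'dog' -> 0
  'dog' -> 0

Encoded: [2, 4, 0, 0]


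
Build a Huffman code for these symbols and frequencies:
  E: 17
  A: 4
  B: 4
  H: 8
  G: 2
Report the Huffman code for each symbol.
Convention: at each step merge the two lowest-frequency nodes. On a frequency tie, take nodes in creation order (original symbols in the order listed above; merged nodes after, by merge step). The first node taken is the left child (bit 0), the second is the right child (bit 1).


Huffman tree construction:
Step 1: Merge G(2) + A(4) = 6
Step 2: Merge B(4) + (G+A)(6) = 10
Step 3: Merge H(8) + (B+(G+A))(10) = 18
Step 4: Merge E(17) + (H+(B+(G+A)))(18) = 35
Read each symbol's code off the tree from the root (left child = 0, right child = 1).

Codes:
  E: 0 (length 1)
  A: 1111 (length 4)
  B: 110 (length 3)
  H: 10 (length 2)
  G: 1110 (length 4)
Average code length: 69/35 = 1.9714 bits/symbol


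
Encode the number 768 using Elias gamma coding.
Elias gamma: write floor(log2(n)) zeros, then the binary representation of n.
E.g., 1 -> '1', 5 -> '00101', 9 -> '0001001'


num_bits = floor(log2(768)) + 1 = 10
leading_zeros = num_bits - 1 = 9
binary(768) = 1100000000

Elias gamma(768) = '000000000' + '1100000000' = 0000000001100000000 (19 bits)


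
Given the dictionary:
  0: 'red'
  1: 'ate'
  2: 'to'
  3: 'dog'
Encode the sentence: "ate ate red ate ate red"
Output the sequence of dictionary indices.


Look up each word in the dictionary:
  'ate' -> 1
  'ate' -> 1
  'red' -> 0
  'ate' -> 1
  'ate' -> 1
  'red' -> 0

Encoded: [1, 1, 0, 1, 1, 0]


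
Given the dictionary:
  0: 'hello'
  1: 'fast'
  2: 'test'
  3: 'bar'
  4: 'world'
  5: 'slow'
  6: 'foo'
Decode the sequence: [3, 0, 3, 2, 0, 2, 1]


Look up each index in the dictionary:
  3 -> 'bar'
  0 -> 'hello'
  3 -> 'bar'
  2 -> 'test'
  0 -> 'hello'
  2 -> 'test'
  1 -> 'fast'

Decoded: "bar hello bar test hello test fast"


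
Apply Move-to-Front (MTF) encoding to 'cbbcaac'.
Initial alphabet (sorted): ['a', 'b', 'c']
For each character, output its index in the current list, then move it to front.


MTF encoding:
'c': index 2 in ['a', 'b', 'c'] -> ['c', 'a', 'b']
'b': index 2 in ['c', 'a', 'b'] -> ['b', 'c', 'a']
'b': index 0 in ['b', 'c', 'a'] -> ['b', 'c', 'a']
'c': index 1 in ['b', 'c', 'a'] -> ['c', 'b', 'a']
'a': index 2 in ['c', 'b', 'a'] -> ['a', 'c', 'b']
'a': index 0 in ['a', 'c', 'b'] -> ['a', 'c', 'b']
'c': index 1 in ['a', 'c', 'b'] -> ['c', 'a', 'b']


Output: [2, 2, 0, 1, 2, 0, 1]


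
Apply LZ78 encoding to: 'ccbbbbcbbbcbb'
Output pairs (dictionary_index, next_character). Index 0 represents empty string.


LZ78 encoding steps:
Dictionary: {0: ''}
Step 1: w='' (idx 0), next='c' -> output (0, 'c'), add 'c' as idx 1
Step 2: w='c' (idx 1), next='b' -> output (1, 'b'), add 'cb' as idx 2
Step 3: w='' (idx 0), next='b' -> output (0, 'b'), add 'b' as idx 3
Step 4: w='b' (idx 3), next='b' -> output (3, 'b'), add 'bb' as idx 4
Step 5: w='cb' (idx 2), next='b' -> output (2, 'b'), add 'cbb' as idx 5
Step 6: w='b' (idx 3), next='c' -> output (3, 'c'), add 'bc' as idx 6
Step 7: w='bb' (idx 4), end of input -> output (4, '')


Encoded: [(0, 'c'), (1, 'b'), (0, 'b'), (3, 'b'), (2, 'b'), (3, 'c'), (4, '')]


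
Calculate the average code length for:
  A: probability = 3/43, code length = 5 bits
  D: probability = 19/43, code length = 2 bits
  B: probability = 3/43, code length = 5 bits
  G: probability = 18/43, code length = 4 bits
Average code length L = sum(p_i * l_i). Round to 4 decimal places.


Weighted contributions p_i * l_i:
  A: (3/43) * 5 = 15/43
  D: (19/43) * 2 = 38/43
  B: (3/43) * 5 = 15/43
  G: (18/43) * 4 = 72/43
Sum = (15 + 38 + 15 + 72)/43 = 140/43

L = 140/43 = 3.2558 bits/symbol


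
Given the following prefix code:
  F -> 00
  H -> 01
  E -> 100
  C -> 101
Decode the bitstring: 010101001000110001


Decoding step by step:
Bits 01 -> H
Bits 01 -> H
Bits 01 -> H
Bits 00 -> F
Bits 100 -> E
Bits 01 -> H
Bits 100 -> E
Bits 01 -> H


Decoded message: HHHFEHEH


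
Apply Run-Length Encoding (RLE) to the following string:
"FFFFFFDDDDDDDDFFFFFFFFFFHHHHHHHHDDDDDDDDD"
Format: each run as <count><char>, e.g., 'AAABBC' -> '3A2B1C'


Scanning runs left to right:
  i=0: run of 'F' x 6 -> '6F'
  i=6: run of 'D' x 8 -> '8D'
  i=14: run of 'F' x 10 -> '10F'
  i=24: run of 'H' x 8 -> '8H'
  i=32: run of 'D' x 9 -> '9D'

RLE = 6F8D10F8H9D


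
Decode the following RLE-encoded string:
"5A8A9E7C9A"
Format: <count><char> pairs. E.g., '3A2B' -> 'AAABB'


Expanding each <count><char> pair:
  5A -> 'AAAAA'
  8A -> 'AAAAAAAA'
  9E -> 'EEEEEEEEE'
  7C -> 'CCCCCCC'
  9A -> 'AAAAAAAAA'

Decoded = AAAAAAAAAAAAAEEEEEEEEECCCCCCCAAAAAAAAA


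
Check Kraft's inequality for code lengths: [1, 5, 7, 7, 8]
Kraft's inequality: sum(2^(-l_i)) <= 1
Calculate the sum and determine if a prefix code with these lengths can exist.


Sum = 2^(-1) + 2^(-5) + 2^(-7) + 2^(-7) + 2^(-8)
    = 0.5 + 0.03125 + 0.0078125 + 0.0078125 + 0.00390625
    = 141/256 = 0.55078125
Since 0.55078125 <= 1, Kraft's inequality IS satisfied.
A prefix code with these lengths CAN exist.

Kraft sum = 0.55078125. Satisfied.


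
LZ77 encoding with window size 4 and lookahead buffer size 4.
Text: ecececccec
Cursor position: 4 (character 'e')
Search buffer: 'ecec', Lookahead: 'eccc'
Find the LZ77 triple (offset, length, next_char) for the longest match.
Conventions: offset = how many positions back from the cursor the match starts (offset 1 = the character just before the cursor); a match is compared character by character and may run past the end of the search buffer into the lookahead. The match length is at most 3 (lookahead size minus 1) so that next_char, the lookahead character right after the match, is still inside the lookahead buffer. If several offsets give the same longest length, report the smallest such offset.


Try each offset into the search buffer:
  offset=1 (pos 3, char 'c'): match length 0
  offset=2 (pos 2, char 'e'): match length 2
  offset=3 (pos 1, char 'c'): match length 0
  offset=4 (pos 0, char 'e'): match length 2
Longest match has length 2, found at offsets 2, 4; take the smallest, offset 2.
next_char = character at position 4 + 2 = 6 -> 'c'

Best match: offset=2, length=2 (matching 'ec' starting at position 2)
LZ77 triple: (2, 2, 'c')


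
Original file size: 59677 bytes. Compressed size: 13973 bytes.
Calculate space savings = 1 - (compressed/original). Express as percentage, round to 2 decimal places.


ratio = compressed/original = 13973/59677 = 0.234144
savings = 1 - ratio = 1 - 0.234144 = 0.765856
as a percentage: 0.765856 * 100 = 76.59%

Space savings = 1 - 13973/59677 = 76.59%


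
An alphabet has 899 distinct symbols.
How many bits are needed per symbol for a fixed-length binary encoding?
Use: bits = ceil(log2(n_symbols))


log2(899) = 9.8122
Bracket: 2^9 = 512 < 899 <= 2^10 = 1024
So ceil(log2(899)) = 10

bits = ceil(log2(899)) = ceil(9.8122) = 10 bits


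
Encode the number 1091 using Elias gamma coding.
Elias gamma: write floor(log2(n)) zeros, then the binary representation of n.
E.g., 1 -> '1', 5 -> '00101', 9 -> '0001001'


num_bits = floor(log2(1091)) + 1 = 11
leading_zeros = num_bits - 1 = 10
binary(1091) = 10001000011

Elias gamma(1091) = '0000000000' + '10001000011' = 000000000010001000011 (21 bits)


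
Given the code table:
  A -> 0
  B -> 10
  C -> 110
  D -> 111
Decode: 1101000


Decoding:
110 -> C
10 -> B
0 -> A
0 -> A


Result: CBAA


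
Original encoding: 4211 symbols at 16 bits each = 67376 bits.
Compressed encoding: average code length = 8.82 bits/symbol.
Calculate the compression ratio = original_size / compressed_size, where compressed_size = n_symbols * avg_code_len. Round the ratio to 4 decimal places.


original_size = n_symbols * orig_bits = 4211 * 16 = 67376 bits
compressed_size = n_symbols * avg_code_len = 4211 * 8.82 = 37141.02 bits
ratio = original_size / compressed_size = 67376 / 37141.02 = 1.8141

Compression ratio = 1.8141


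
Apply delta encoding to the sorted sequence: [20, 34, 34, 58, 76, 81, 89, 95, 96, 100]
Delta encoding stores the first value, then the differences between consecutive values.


First value: 20
Deltas:
  34 - 20 = 14
  34 - 34 = 0
  58 - 34 = 24
  76 - 58 = 18
  81 - 76 = 5
  89 - 81 = 8
  95 - 89 = 6
  96 - 95 = 1
  100 - 96 = 4


Delta encoded: [20, 14, 0, 24, 18, 5, 8, 6, 1, 4]


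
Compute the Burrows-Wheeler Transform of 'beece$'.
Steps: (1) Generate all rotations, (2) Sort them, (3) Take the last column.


Rotations (sorted):
  0: $beece -> last char: e
  1: beece$ -> last char: $
  2: ce$bee -> last char: e
  3: e$beec -> last char: c
  4: ece$be -> last char: e
  5: eece$b -> last char: b


BWT = e$eceb


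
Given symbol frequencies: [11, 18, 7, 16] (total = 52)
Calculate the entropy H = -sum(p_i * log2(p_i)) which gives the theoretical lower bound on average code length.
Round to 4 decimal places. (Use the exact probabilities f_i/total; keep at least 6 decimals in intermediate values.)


Per-symbol terms -p_i * log2(p_i) with p_i = f_i/52:
  p = 11/52 = 0.211538: log2(p) = -2.241008, -p*log2(p) = 0.474059
  p = 18/52 = 0.346154: log2(p) = -1.530515, -p*log2(p) = 0.529794
  p = 7/52 = 0.134615: log2(p) = -2.893085, -p*log2(p) = 0.389454
  p = 16/52 = 0.307692: log2(p) = -1.700440, -p*log2(p) = 0.523212
H = 0.474059 + 0.529794 + 0.389454 + 0.523212 = 1.916519

H = 1.9165 bits/symbol


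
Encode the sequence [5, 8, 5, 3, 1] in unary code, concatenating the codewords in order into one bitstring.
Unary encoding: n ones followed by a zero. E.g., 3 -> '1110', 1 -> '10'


Encode each number as n ones followed by a terminating 0:
  5 -> 111110 (6 bits)
  8 -> 111111110 (9 bits)
  5 -> 111110 (6 bits)
  3 -> 1110 (4 bits)
  1 -> 10 (2 bits)
Total length = 6 + 9 + 6 + 4 + 2 = 27 bits.

Unary([5, 8, 5, 3, 1]) = 111110111111110111110111010 (27 bits)


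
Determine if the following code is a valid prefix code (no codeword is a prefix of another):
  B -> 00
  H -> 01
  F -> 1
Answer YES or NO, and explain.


Checking each pair (does one codeword prefix another?):
  B='00' vs H='01': no prefix
  B='00' vs F='1': no prefix
  H='01' vs B='00': no prefix
  H='01' vs F='1': no prefix
  F='1' vs B='00': no prefix
  F='1' vs H='01': no prefix
No violation found over all pairs.

YES -- this is a valid prefix code. No codeword is a prefix of any other codeword.


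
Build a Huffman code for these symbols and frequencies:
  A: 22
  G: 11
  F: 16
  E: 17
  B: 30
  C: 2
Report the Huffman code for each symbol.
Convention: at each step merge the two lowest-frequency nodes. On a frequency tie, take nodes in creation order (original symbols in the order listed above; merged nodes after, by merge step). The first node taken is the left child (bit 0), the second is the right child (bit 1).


Huffman tree construction:
Step 1: Merge C(2) + G(11) = 13
Step 2: Merge (C+G)(13) + F(16) = 29
Step 3: Merge E(17) + A(22) = 39
Step 4: Merge ((C+G)+F)(29) + B(30) = 59
Step 5: Merge (E+A)(39) + (((C+G)+F)+B)(59) = 98
Read each symbol's code off the tree from the root (left child = 0, right child = 1).

Codes:
  A: 01 (length 2)
  G: 1001 (length 4)
  F: 101 (length 3)
  E: 00 (length 2)
  B: 11 (length 2)
  C: 1000 (length 4)
Average code length: 238/98 = 2.4286 bits/symbol


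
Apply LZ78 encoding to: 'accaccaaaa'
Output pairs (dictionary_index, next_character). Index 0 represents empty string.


LZ78 encoding steps:
Dictionary: {0: ''}
Step 1: w='' (idx 0), next='a' -> output (0, 'a'), add 'a' as idx 1
Step 2: w='' (idx 0), next='c' -> output (0, 'c'), add 'c' as idx 2
Step 3: w='c' (idx 2), next='a' -> output (2, 'a'), add 'ca' as idx 3
Step 4: w='c' (idx 2), next='c' -> output (2, 'c'), add 'cc' as idx 4
Step 5: w='a' (idx 1), next='a' -> output (1, 'a'), add 'aa' as idx 5
Step 6: w='aa' (idx 5), end of input -> output (5, '')


Encoded: [(0, 'a'), (0, 'c'), (2, 'a'), (2, 'c'), (1, 'a'), (5, '')]


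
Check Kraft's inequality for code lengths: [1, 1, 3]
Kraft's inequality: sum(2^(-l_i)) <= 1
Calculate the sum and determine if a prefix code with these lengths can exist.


Sum = 2^(-1) + 2^(-1) + 2^(-3)
    = 0.5 + 0.5 + 0.125
    = 9/8 = 1.125
Since 1.125 > 1, Kraft's inequality is NOT satisfied.
A prefix code with these lengths CANNOT exist.

Kraft sum = 1.125. Not satisfied.


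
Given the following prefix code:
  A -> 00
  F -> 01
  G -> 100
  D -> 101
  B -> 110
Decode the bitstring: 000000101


Decoding step by step:
Bits 00 -> A
Bits 00 -> A
Bits 00 -> A
Bits 101 -> D


Decoded message: AAAD


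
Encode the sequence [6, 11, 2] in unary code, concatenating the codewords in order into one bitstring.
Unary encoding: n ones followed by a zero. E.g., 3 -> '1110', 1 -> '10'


Encode each number as n ones followed by a terminating 0:
  6 -> 1111110 (7 bits)
  11 -> 111111111110 (12 bits)
  2 -> 110 (3 bits)
Total length = 7 + 12 + 3 = 22 bits.

Unary([6, 11, 2]) = 1111110111111111110110 (22 bits)


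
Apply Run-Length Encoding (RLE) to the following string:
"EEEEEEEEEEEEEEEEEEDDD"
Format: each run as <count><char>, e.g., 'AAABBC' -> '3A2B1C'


Scanning runs left to right:
  i=0: run of 'E' x 18 -> '18E'
  i=18: run of 'D' x 3 -> '3D'

RLE = 18E3D


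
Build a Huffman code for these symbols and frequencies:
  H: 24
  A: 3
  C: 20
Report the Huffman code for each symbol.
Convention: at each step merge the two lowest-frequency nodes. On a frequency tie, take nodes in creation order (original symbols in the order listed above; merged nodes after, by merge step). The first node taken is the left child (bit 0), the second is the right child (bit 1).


Huffman tree construction:
Step 1: Merge A(3) + C(20) = 23
Step 2: Merge (A+C)(23) + H(24) = 47
Read each symbol's code off the tree from the root (left child = 0, right child = 1).

Codes:
  H: 1 (length 1)
  A: 00 (length 2)
  C: 01 (length 2)
Average code length: 70/47 = 1.4894 bits/symbol


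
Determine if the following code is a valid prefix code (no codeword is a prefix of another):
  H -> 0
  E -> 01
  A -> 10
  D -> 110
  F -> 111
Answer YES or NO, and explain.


Checking each pair (does one codeword prefix another?):
  H='0' vs E='01': prefix -- VIOLATION

NO -- this is NOT a valid prefix code. H (0) is a prefix of E (01).


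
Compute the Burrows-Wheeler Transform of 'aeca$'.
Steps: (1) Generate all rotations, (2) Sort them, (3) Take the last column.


Rotations (sorted):
  0: $aeca -> last char: a
  1: a$aec -> last char: c
  2: aeca$ -> last char: $
  3: ca$ae -> last char: e
  4: eca$a -> last char: a


BWT = ac$ea


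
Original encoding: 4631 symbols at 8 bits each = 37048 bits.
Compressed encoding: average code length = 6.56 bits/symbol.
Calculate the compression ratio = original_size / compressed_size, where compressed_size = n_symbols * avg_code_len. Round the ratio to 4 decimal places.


original_size = n_symbols * orig_bits = 4631 * 8 = 37048 bits
compressed_size = n_symbols * avg_code_len = 4631 * 6.56 = 30379.36 bits
ratio = original_size / compressed_size = 37048 / 30379.36 = 1.2195

Compression ratio = 1.2195


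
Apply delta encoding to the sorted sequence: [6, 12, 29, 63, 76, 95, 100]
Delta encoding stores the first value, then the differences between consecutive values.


First value: 6
Deltas:
  12 - 6 = 6
  29 - 12 = 17
  63 - 29 = 34
  76 - 63 = 13
  95 - 76 = 19
  100 - 95 = 5


Delta encoded: [6, 6, 17, 34, 13, 19, 5]


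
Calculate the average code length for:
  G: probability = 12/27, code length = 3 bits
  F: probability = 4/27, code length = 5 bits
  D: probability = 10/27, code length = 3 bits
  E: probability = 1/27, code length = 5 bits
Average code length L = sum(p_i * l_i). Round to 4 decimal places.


Weighted contributions p_i * l_i:
  G: (12/27) * 3 = 36/27
  F: (4/27) * 5 = 20/27
  D: (10/27) * 3 = 30/27
  E: (1/27) * 5 = 5/27
Sum = (36 + 20 + 30 + 5)/27 = 91/27

L = 91/27 = 3.3704 bits/symbol


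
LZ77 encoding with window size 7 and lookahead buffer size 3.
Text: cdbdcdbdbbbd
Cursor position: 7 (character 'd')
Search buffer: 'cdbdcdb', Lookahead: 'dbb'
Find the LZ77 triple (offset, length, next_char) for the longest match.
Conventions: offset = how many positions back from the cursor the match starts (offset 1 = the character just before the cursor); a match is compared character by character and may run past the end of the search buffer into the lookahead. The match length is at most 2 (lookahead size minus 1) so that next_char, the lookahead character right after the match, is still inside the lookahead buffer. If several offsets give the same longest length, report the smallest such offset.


Try each offset into the search buffer:
  offset=1 (pos 6, char 'b'): match length 0
  offset=2 (pos 5, char 'd'): match length 2
  offset=3 (pos 4, char 'c'): match length 0
  offset=4 (pos 3, char 'd'): match length 1
  offset=5 (pos 2, char 'b'): match length 0
  offset=6 (pos 1, char 'd'): match length 2
  offset=7 (pos 0, char 'c'): match length 0
Longest match has length 2, found at offsets 2, 6; take the smallest, offset 2.
next_char = character at position 7 + 2 = 9 -> 'b'

Best match: offset=2, length=2 (matching 'db' starting at position 5)
LZ77 triple: (2, 2, 'b')


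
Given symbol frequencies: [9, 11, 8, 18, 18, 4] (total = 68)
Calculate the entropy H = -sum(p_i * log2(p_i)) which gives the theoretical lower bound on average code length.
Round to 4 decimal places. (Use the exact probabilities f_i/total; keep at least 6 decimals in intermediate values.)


Per-symbol terms -p_i * log2(p_i) with p_i = f_i/68:
  p = 9/68 = 0.132353: log2(p) = -2.917538, -p*log2(p) = 0.386145
  p = 11/68 = 0.161765: log2(p) = -2.628031, -p*log2(p) = 0.425123
  p = 8/68 = 0.117647: log2(p) = -3.087463, -p*log2(p) = 0.363231
  p = 18/68 = 0.264706: log2(p) = -1.917538, -p*log2(p) = 0.507584
  p = 18/68 = 0.264706: log2(p) = -1.917538, -p*log2(p) = 0.507584
  p = 4/68 = 0.058824: log2(p) = -4.087463, -p*log2(p) = 0.240439
H = 0.386145 + 0.425123 + 0.363231 + 0.507584 + 0.507584 + 0.240439 = 2.430106

H = 2.4301 bits/symbol


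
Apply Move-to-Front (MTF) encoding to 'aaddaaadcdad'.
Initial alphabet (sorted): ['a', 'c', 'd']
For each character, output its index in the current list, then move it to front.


MTF encoding:
'a': index 0 in ['a', 'c', 'd'] -> ['a', 'c', 'd']
'a': index 0 in ['a', 'c', 'd'] -> ['a', 'c', 'd']
'd': index 2 in ['a', 'c', 'd'] -> ['d', 'a', 'c']
'd': index 0 in ['d', 'a', 'c'] -> ['d', 'a', 'c']
'a': index 1 in ['d', 'a', 'c'] -> ['a', 'd', 'c']
'a': index 0 in ['a', 'd', 'c'] -> ['a', 'd', 'c']
'a': index 0 in ['a', 'd', 'c'] -> ['a', 'd', 'c']
'd': index 1 in ['a', 'd', 'c'] -> ['d', 'a', 'c']
'c': index 2 in ['d', 'a', 'c'] -> ['c', 'd', 'a']
'd': index 1 in ['c', 'd', 'a'] -> ['d', 'c', 'a']
'a': index 2 in ['d', 'c', 'a'] -> ['a', 'd', 'c']
'd': index 1 in ['a', 'd', 'c'] -> ['d', 'a', 'c']


Output: [0, 0, 2, 0, 1, 0, 0, 1, 2, 1, 2, 1]


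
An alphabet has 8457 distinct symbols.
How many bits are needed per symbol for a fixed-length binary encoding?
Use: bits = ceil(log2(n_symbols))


log2(8457) = 13.0459
Bracket: 2^13 = 8192 < 8457 <= 2^14 = 16384
So ceil(log2(8457)) = 14

bits = ceil(log2(8457)) = ceil(13.0459) = 14 bits


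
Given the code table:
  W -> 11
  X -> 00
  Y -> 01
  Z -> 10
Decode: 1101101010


Decoding:
11 -> W
01 -> Y
10 -> Z
10 -> Z
10 -> Z


Result: WYZZZ


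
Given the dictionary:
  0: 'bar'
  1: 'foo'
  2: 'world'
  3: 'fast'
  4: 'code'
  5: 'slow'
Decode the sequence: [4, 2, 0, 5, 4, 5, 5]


Look up each index in the dictionary:
  4 -> 'code'
  2 -> 'world'
  0 -> 'bar'
  5 -> 'slow'
  4 -> 'code'
  5 -> 'slow'
  5 -> 'slow'

Decoded: "code world bar slow code slow slow"


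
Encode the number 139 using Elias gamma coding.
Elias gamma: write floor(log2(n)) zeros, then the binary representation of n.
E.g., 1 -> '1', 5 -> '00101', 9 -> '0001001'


num_bits = floor(log2(139)) + 1 = 8
leading_zeros = num_bits - 1 = 7
binary(139) = 10001011

Elias gamma(139) = '0000000' + '10001011' = 000000010001011 (15 bits)


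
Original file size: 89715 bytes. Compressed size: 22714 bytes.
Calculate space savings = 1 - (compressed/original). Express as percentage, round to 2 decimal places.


ratio = compressed/original = 22714/89715 = 0.25318
savings = 1 - ratio = 1 - 0.25318 = 0.74682
as a percentage: 0.74682 * 100 = 74.68%

Space savings = 1 - 22714/89715 = 74.68%


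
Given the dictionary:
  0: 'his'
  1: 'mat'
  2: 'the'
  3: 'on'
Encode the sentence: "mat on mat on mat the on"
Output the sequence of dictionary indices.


Look up each word in the dictionary:
  'mat' -> 1
  'on' -> 3
  'mat' -> 1
  'on' -> 3
  'mat' -> 1
  'the' -> 2
  'on' -> 3

Encoded: [1, 3, 1, 3, 1, 2, 3]


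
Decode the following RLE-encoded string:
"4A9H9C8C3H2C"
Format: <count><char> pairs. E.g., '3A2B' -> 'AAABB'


Expanding each <count><char> pair:
  4A -> 'AAAA'
  9H -> 'HHHHHHHHH'
  9C -> 'CCCCCCCCC'
  8C -> 'CCCCCCCC'
  3H -> 'HHH'
  2C -> 'CC'

Decoded = AAAAHHHHHHHHHCCCCCCCCCCCCCCCCCHHHCC


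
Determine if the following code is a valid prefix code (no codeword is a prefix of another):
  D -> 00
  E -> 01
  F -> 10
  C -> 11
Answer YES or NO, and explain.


Checking each pair (does one codeword prefix another?):
  D='00' vs E='01': no prefix
  D='00' vs F='10': no prefix
  D='00' vs C='11': no prefix
  E='01' vs D='00': no prefix
  E='01' vs F='10': no prefix
  E='01' vs C='11': no prefix
  F='10' vs D='00': no prefix
  F='10' vs E='01': no prefix
  F='10' vs C='11': no prefix
  C='11' vs D='00': no prefix
  C='11' vs E='01': no prefix
  C='11' vs F='10': no prefix
No violation found over all pairs.

YES -- this is a valid prefix code. No codeword is a prefix of any other codeword.


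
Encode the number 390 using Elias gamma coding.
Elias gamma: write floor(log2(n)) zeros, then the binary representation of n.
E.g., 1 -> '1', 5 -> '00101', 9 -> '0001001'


num_bits = floor(log2(390)) + 1 = 9
leading_zeros = num_bits - 1 = 8
binary(390) = 110000110

Elias gamma(390) = '00000000' + '110000110' = 00000000110000110 (17 bits)


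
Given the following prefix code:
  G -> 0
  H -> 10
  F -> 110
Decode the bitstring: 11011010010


Decoding step by step:
Bits 110 -> F
Bits 110 -> F
Bits 10 -> H
Bits 0 -> G
Bits 10 -> H


Decoded message: FFHGH


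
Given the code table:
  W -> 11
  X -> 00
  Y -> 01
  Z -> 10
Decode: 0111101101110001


Decoding:
01 -> Y
11 -> W
10 -> Z
11 -> W
01 -> Y
11 -> W
00 -> X
01 -> Y


Result: YWZWYWXY


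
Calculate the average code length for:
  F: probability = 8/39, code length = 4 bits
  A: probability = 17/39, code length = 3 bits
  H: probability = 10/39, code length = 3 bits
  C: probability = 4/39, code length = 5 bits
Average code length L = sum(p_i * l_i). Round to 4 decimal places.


Weighted contributions p_i * l_i:
  F: (8/39) * 4 = 32/39
  A: (17/39) * 3 = 51/39
  H: (10/39) * 3 = 30/39
  C: (4/39) * 5 = 20/39
Sum = (32 + 51 + 30 + 20)/39 = 133/39

L = 133/39 = 3.4103 bits/symbol


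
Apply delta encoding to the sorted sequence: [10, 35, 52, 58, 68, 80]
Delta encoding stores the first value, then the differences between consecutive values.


First value: 10
Deltas:
  35 - 10 = 25
  52 - 35 = 17
  58 - 52 = 6
  68 - 58 = 10
  80 - 68 = 12


Delta encoded: [10, 25, 17, 6, 10, 12]
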